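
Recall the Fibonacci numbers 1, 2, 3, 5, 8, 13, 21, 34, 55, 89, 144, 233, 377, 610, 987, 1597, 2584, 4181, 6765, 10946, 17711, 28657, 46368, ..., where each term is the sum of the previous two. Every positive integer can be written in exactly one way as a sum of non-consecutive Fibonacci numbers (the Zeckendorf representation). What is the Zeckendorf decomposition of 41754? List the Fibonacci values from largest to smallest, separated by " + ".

Repeatedly subtract the largest Fibonacci number that fits:
41754: greatest Fibonacci not exceeding it is 28657, leaving 13097
13097: greatest Fibonacci not exceeding it is 10946, leaving 2151
2151: greatest Fibonacci not exceeding it is 1597, leaving 554
554: greatest Fibonacci not exceeding it is 377, leaving 177
177: greatest Fibonacci not exceeding it is 144, leaving 33
33: greatest Fibonacci not exceeding it is 21, leaving 12
12: greatest Fibonacci not exceeding it is 8, leaving 4
4: greatest Fibonacci not exceeding it is 3, leaving 1
1: greatest Fibonacci not exceeding it is 1, leaving 0
So 41754 = 28657 + 10946 + 1597 + 377 + 144 + 21 + 8 + 3 + 1, with no two terms consecutive in the sequence.

28657 + 10946 + 1597 + 377 + 144 + 21 + 8 + 3 + 1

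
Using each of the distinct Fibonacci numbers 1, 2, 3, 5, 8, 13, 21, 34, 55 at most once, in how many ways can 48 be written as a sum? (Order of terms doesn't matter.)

Starting from the Zeckendorf form and repeatedly splitting a term F_k into F_{k−1} + F_{k−2} (when neither is already used) reaches every representation.
48 = 34+13+1 = 34+8+5+1 = 34+8+3+2+1 = … (2 more), for 5 in all.

5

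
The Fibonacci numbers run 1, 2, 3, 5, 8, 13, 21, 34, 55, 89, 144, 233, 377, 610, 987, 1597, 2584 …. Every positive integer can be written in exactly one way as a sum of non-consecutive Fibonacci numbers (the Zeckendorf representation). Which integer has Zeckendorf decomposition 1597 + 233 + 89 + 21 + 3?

1597 + 233 + 89 + 21 + 3 = 1943.

1943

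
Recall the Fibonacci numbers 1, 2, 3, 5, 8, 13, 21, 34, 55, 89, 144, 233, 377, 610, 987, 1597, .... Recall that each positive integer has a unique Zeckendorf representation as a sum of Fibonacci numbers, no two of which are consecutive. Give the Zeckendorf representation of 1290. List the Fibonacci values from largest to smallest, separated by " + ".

987 + 233 + 55 + 13 + 2

987 ≤ 1290 < 1597, so take 987; remainder 303
233 ≤ 303 < 377, so take 233; remainder 70
55 ≤ 70 < 89, so take 55; remainder 15
13 ≤ 15 < 21, so take 13; remainder 2
2 ≤ 2 < 3, so take 2; remainder 0
So 1290 = 987 + 233 + 55 + 13 + 2, with no two terms consecutive in the sequence.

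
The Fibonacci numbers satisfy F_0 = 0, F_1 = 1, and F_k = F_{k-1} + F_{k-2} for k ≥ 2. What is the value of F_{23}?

28657

Iterating the recurrence up to F_{19} = 4181 and F_{18} = 2584:
F_{20} = F_{19} + F_{18} = 4181 + 2584 = 6765
F_{21} = F_{20} + F_{19} = 6765 + 4181 = 10946
F_{22} = F_{21} + F_{20} = 10946 + 6765 = 17711
F_{23} = F_{22} + F_{21} = 17711 + 10946 = 28657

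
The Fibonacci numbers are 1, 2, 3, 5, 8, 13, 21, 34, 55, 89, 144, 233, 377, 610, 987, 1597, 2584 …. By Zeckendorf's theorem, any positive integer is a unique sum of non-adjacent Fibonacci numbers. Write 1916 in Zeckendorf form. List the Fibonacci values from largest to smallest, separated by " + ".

largest Fibonacci ≤ 1916 is 1597; 1916 − 1597 = 319
largest Fibonacci ≤ 319 is 233; 319 − 233 = 86
largest Fibonacci ≤ 86 is 55; 86 − 55 = 31
largest Fibonacci ≤ 31 is 21; 31 − 21 = 10
largest Fibonacci ≤ 10 is 8; 10 − 8 = 2
largest Fibonacci ≤ 2 is 2; 2 − 2 = 0
So 1916 = 1597 + 233 + 55 + 21 + 8 + 2, with no two terms consecutive in the sequence.

1597 + 233 + 55 + 21 + 8 + 2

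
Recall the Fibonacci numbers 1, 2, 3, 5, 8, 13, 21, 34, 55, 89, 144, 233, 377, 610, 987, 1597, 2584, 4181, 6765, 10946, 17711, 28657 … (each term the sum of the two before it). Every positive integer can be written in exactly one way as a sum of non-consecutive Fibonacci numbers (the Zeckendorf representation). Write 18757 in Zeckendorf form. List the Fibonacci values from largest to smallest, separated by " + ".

17711 + 987 + 55 + 3 + 1

subtract 17711 from 18757: 1046 remains
subtract 987 from 1046: 59 remains
subtract 55 from 59: 4 remains
subtract 3 from 4: 1 remains
subtract 1 from 1: 0 remains
So 18757 = 17711 + 987 + 55 + 3 + 1, with no two terms consecutive in the sequence.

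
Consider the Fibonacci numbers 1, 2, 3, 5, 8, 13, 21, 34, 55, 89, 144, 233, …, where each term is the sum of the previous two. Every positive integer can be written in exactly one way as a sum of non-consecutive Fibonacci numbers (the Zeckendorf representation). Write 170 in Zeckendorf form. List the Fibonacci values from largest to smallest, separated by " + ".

170 − 144 = 26
26 − 21 = 5
5 − 5 = 0
So 170 = 144 + 21 + 5, with no two terms consecutive in the sequence.

144 + 21 + 5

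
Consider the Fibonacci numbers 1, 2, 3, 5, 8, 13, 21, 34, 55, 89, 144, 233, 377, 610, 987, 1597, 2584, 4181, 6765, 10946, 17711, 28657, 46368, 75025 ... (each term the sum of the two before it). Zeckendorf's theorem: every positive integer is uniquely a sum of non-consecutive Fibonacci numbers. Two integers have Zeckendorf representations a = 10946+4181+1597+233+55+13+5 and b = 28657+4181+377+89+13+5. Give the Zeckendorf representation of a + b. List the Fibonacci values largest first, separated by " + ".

46368 + 2584 + 987 + 377 + 34 + 2

The two numbers are 17030 and 33322, so their sum is 50352.
50352: greatest Fibonacci not exceeding it is 46368, leaving 3984
3984: greatest Fibonacci not exceeding it is 2584, leaving 1400
1400: greatest Fibonacci not exceeding it is 987, leaving 413
413: greatest Fibonacci not exceeding it is 377, leaving 36
36: greatest Fibonacci not exceeding it is 34, leaving 2
2: greatest Fibonacci not exceeding it is 2, leaving 0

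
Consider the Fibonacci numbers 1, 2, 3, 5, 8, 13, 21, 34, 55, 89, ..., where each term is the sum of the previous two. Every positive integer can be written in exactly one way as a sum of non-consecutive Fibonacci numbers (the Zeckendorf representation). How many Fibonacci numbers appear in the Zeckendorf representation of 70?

3

largest Fibonacci ≤ 70 is 55; 70 − 55 = 15
largest Fibonacci ≤ 15 is 13; 15 − 13 = 2
largest Fibonacci ≤ 2 is 2; 2 − 2 = 0
70 = 55 + 13 + 2, which has 3 terms.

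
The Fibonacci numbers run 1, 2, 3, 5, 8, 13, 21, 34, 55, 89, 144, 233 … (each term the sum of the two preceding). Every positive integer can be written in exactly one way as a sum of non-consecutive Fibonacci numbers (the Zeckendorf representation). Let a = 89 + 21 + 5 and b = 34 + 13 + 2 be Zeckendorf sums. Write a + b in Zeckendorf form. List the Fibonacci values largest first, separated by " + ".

144 + 13 + 5 + 2

The two numbers are 115 and 49, so their sum is 164.
164: greatest Fibonacci not exceeding it is 144, leaving 20
20: greatest Fibonacci not exceeding it is 13, leaving 7
7: greatest Fibonacci not exceeding it is 5, leaving 2
2: greatest Fibonacci not exceeding it is 2, leaving 0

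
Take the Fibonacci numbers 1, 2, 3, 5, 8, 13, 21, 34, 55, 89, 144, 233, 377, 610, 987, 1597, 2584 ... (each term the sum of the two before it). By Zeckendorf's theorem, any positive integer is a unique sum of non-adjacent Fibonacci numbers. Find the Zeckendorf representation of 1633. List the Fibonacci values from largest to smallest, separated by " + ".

largest Fibonacci ≤ 1633 is 1597; 1633 − 1597 = 36
largest Fibonacci ≤ 36 is 34; 36 − 34 = 2
largest Fibonacci ≤ 2 is 2; 2 − 2 = 0
So 1633 = 1597 + 34 + 2, with no two terms consecutive in the sequence.

1597 + 34 + 2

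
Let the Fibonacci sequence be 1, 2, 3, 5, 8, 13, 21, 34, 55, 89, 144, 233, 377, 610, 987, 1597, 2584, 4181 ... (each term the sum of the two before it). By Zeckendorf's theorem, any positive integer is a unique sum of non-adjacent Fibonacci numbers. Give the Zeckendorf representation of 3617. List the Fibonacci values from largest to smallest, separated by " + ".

2584 + 987 + 34 + 8 + 3 + 1

take 2584 (≤ 3617); 3617 − 2584 = 1033
take 987 (≤ 1033); 1033 − 987 = 46
take 34 (≤ 46); 46 − 34 = 12
take 8 (≤ 12); 12 − 8 = 4
take 3 (≤ 4); 4 − 3 = 1
take 1 (≤ 1); 1 − 1 = 0
So 3617 = 2584 + 987 + 34 + 8 + 3 + 1, with no two terms consecutive in the sequence.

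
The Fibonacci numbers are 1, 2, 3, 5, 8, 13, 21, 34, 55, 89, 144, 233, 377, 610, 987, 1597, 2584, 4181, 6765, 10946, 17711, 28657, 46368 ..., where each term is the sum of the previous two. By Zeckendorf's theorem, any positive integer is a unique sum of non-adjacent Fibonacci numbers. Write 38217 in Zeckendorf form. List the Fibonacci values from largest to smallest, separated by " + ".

28657 + 6765 + 2584 + 144 + 55 + 8 + 3 + 1

38217 − 28657 = 9560
9560 − 6765 = 2795
2795 − 2584 = 211
211 − 144 = 67
67 − 55 = 12
12 − 8 = 4
4 − 3 = 1
1 − 1 = 0
So 38217 = 28657 + 6765 + 2584 + 144 + 55 + 8 + 3 + 1, with no two terms consecutive in the sequence.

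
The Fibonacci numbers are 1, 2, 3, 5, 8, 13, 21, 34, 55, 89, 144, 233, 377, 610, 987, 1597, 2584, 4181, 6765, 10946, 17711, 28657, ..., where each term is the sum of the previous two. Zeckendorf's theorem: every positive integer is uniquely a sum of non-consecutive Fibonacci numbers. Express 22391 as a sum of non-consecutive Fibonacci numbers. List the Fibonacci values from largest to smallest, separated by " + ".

Greedy algorithm:
22391: greatest Fibonacci not exceeding it is 17711, leaving 4680
4680: greatest Fibonacci not exceeding it is 4181, leaving 499
499: greatest Fibonacci not exceeding it is 377, leaving 122
122: greatest Fibonacci not exceeding it is 89, leaving 33
33: greatest Fibonacci not exceeding it is 21, leaving 12
12: greatest Fibonacci not exceeding it is 8, leaving 4
4: greatest Fibonacci not exceeding it is 3, leaving 1
1: greatest Fibonacci not exceeding it is 1, leaving 0
So 22391 = 17711 + 4181 + 377 + 89 + 21 + 8 + 3 + 1, with no two terms consecutive in the sequence.

17711 + 4181 + 377 + 89 + 21 + 8 + 3 + 1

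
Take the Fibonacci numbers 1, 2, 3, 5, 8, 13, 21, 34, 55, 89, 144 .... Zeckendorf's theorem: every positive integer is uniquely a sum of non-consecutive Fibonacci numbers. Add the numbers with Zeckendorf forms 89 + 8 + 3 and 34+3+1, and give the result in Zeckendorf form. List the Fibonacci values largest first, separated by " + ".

89 + 34 + 13 + 2

The two numbers are 100 and 38, so their sum is 138.
Repeatedly subtract the largest Fibonacci number that fits:
largest Fibonacci ≤ 138 is 89; 138 − 89 = 49
largest Fibonacci ≤ 49 is 34; 49 − 34 = 15
largest Fibonacci ≤ 15 is 13; 15 − 13 = 2
largest Fibonacci ≤ 2 is 2; 2 − 2 = 0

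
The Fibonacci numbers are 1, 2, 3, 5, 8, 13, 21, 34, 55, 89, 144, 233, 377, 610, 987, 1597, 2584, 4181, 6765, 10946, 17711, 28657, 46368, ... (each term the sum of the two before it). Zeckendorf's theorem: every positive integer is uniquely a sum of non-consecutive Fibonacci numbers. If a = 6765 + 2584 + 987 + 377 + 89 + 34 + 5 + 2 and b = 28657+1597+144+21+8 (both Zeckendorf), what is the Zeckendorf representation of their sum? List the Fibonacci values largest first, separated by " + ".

28657 + 10946 + 1597 + 55 + 13 + 2

The two numbers are 10843 and 30427, so their sum is 41270.
take 28657 (≤ 41270); 41270 − 28657 = 12613
take 10946 (≤ 12613); 12613 − 10946 = 1667
take 1597 (≤ 1667); 1667 − 1597 = 70
take 55 (≤ 70); 70 − 55 = 15
take 13 (≤ 15); 15 − 13 = 2
take 2 (≤ 2); 2 − 2 = 0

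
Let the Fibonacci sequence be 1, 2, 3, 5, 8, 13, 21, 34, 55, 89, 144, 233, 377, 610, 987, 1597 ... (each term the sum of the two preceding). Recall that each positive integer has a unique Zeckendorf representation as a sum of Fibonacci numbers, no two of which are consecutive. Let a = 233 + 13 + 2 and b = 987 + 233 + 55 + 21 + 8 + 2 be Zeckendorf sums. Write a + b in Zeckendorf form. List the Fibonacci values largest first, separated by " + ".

The two numbers are 248 and 1306, so their sum is 1554.
Greedily peel off the largest Fibonacci term at each step:
987 ≤ 1554 < 1597, so take 987; remainder 567
377 ≤ 567 < 610, so take 377; remainder 190
144 ≤ 190 < 233, so take 144; remainder 46
34 ≤ 46 < 55, so take 34; remainder 12
8 ≤ 12 < 13, so take 8; remainder 4
3 ≤ 4 < 5, so take 3; remainder 1
1 ≤ 1 < 2, so take 1; remainder 0

987 + 377 + 144 + 34 + 8 + 3 + 1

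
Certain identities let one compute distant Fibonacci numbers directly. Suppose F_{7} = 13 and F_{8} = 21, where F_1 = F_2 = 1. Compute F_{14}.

377

By the doubling identity F_{2k} = F_k(2F_{k+1} − F_k): F_{14} = 13·(2·21 − 13) = 13·29 = 377.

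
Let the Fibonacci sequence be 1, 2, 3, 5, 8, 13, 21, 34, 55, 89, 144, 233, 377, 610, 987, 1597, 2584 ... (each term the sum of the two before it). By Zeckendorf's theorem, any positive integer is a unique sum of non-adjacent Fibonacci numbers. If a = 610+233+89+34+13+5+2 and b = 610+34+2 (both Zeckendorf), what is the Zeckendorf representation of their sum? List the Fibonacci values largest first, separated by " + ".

The two numbers are 986 and 646, so their sum is 1632.
Repeatedly subtract the largest Fibonacci number that fits:
largest Fibonacci ≤ 1632 is 1597; 1632 − 1597 = 35
largest Fibonacci ≤ 35 is 34; 35 − 34 = 1
largest Fibonacci ≤ 1 is 1; 1 − 1 = 0

1597 + 34 + 1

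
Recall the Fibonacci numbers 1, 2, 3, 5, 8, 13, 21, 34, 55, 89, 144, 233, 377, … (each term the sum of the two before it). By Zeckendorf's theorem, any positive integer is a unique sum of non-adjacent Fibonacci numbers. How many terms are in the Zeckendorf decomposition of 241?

take 233 (≤ 241); 241 − 233 = 8
take 8 (≤ 8); 8 − 8 = 0
241 = 233 + 8, which has 2 terms.

2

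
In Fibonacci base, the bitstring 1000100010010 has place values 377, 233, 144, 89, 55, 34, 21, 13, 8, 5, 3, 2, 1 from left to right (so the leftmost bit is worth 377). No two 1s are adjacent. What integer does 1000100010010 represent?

442

Summing the place values of the 1 bits: 377 + 55 + 8 + 2 = 442.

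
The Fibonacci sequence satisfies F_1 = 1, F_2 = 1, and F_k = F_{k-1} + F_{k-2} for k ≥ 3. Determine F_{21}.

Iterating the recurrence up to F_{16} = 987 and F_{15} = 610:
F_{17} = F_{16} + F_{15} = 987 + 610 = 1597
F_{18} = F_{17} + F_{16} = 1597 + 987 = 2584
F_{19} = F_{18} + F_{17} = 2584 + 1597 = 4181
F_{20} = F_{19} + F_{18} = 4181 + 2584 = 6765
F_{21} = F_{20} + F_{19} = 6765 + 4181 = 10946

10946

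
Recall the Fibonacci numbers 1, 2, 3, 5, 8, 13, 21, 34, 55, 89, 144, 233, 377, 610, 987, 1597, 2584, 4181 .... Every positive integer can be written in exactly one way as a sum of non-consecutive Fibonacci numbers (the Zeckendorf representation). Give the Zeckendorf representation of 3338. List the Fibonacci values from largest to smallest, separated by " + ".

Repeatedly subtract the largest Fibonacci number that fits:
largest Fibonacci ≤ 3338 is 2584; 3338 − 2584 = 754
largest Fibonacci ≤ 754 is 610; 754 − 610 = 144
largest Fibonacci ≤ 144 is 144; 144 − 144 = 0
So 3338 = 2584 + 610 + 144, with no two terms consecutive in the sequence.

2584 + 610 + 144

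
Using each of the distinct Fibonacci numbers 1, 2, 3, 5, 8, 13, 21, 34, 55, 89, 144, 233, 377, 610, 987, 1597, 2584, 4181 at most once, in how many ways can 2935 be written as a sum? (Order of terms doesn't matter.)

Each representation comes from the Zeckendorf form by replacing some F_k with F_{k−1} + F_{k−2} where possible.
2935 = 2584+233+89+21+8 = 2584+233+89+21+5+3 = 2584+233+55+34+21+8 = … (42 more), for 45 in all.

45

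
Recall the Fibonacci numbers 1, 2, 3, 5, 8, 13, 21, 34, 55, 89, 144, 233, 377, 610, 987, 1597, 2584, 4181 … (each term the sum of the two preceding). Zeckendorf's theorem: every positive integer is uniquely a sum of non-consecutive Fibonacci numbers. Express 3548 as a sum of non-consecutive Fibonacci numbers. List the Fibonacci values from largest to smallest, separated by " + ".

2584 + 610 + 233 + 89 + 21 + 8 + 3

subtract 2584 from 3548: 964 remains
subtract 610 from 964: 354 remains
subtract 233 from 354: 121 remains
subtract 89 from 121: 32 remains
subtract 21 from 32: 11 remains
subtract 8 from 11: 3 remains
subtract 3 from 3: 0 remains
So 3548 = 2584 + 610 + 233 + 89 + 21 + 8 + 3, with no two terms consecutive in the sequence.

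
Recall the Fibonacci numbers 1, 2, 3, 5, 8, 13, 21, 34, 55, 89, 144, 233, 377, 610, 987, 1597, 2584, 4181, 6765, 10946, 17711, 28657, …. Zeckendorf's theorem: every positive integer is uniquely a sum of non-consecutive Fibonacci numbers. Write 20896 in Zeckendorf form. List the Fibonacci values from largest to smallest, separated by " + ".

17711 + 2584 + 377 + 144 + 55 + 21 + 3 + 1

Greedy algorithm:
subtract 17711 from 20896: 3185 remains
subtract 2584 from 3185: 601 remains
subtract 377 from 601: 224 remains
subtract 144 from 224: 80 remains
subtract 55 from 80: 25 remains
subtract 21 from 25: 4 remains
subtract 3 from 4: 1 remains
subtract 1 from 1: 0 remains
So 20896 = 17711 + 2584 + 377 + 144 + 55 + 21 + 3 + 1, with no two terms consecutive in the sequence.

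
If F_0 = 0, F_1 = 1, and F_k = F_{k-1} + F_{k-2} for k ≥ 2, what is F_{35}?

9227465

Iterating the recurrence up to F_{28} = 317811 and F_{27} = 196418:
F_{29} = F_{28} + F_{27} = 317811 + 196418 = 514229
F_{30} = F_{29} + F_{28} = 514229 + 317811 = 832040
F_{31} = F_{30} + F_{29} = 832040 + 514229 = 1346269
F_{32} = F_{31} + F_{30} = 1346269 + 832040 = 2178309
F_{33} = F_{32} + F_{31} = 2178309 + 1346269 = 3524578
F_{34} = F_{33} + F_{32} = 3524578 + 2178309 = 5702887
F_{35} = F_{34} + F_{33} = 5702887 + 3524578 = 9227465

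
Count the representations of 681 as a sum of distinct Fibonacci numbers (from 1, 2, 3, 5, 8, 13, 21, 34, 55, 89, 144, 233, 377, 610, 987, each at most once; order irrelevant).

24

Starting from the Zeckendorf form and repeatedly splitting a term F_k into F_{k−1} + F_{k−2} (when neither is already used) reaches every representation.
681 = 610+55+13+3 = 610+55+13+2+1 = 610+55+8+5+3 = 610+34+21+13+3 = 377+233+55+13+3 = … (19 more), for 24 in all.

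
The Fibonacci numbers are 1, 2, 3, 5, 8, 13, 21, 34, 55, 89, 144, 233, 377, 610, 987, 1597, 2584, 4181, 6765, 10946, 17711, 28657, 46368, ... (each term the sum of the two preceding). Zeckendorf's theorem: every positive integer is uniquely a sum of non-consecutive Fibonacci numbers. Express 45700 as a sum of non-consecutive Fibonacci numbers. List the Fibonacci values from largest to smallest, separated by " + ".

Repeatedly subtract the largest Fibonacci number that fits:
28657 ≤ 45700 < 46368, so take 28657; remainder 17043
10946 ≤ 17043 < 17711, so take 10946; remainder 6097
4181 ≤ 6097 < 6765, so take 4181; remainder 1916
1597 ≤ 1916 < 2584, so take 1597; remainder 319
233 ≤ 319 < 377, so take 233; remainder 86
55 ≤ 86 < 89, so take 55; remainder 31
21 ≤ 31 < 34, so take 21; remainder 10
8 ≤ 10 < 13, so take 8; remainder 2
2 ≤ 2 < 3, so take 2; remainder 0
So 45700 = 28657 + 10946 + 4181 + 1597 + 233 + 55 + 21 + 8 + 2, with no two terms consecutive in the sequence.

28657 + 10946 + 4181 + 1597 + 233 + 55 + 21 + 8 + 2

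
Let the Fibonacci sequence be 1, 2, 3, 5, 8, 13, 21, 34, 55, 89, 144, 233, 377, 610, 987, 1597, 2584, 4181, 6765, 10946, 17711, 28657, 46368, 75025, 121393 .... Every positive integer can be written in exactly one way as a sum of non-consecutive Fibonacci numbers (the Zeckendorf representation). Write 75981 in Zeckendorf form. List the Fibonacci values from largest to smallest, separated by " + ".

Greedily peel off the largest Fibonacci term at each step:
75981 − 75025 = 956
956 − 610 = 346
346 − 233 = 113
113 − 89 = 24
24 − 21 = 3
3 − 3 = 0
So 75981 = 75025 + 610 + 233 + 89 + 21 + 3, with no two terms consecutive in the sequence.

75025 + 610 + 233 + 89 + 21 + 3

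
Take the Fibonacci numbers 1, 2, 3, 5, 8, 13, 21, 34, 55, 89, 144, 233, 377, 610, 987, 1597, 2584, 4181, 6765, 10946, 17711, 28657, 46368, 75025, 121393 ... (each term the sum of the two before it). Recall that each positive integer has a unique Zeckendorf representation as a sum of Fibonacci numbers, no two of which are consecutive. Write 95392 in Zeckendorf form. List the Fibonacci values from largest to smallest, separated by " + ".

75025 + 17711 + 2584 + 55 + 13 + 3 + 1

Greedy algorithm:
largest Fibonacci ≤ 95392 is 75025; 95392 − 75025 = 20367
largest Fibonacci ≤ 20367 is 17711; 20367 − 17711 = 2656
largest Fibonacci ≤ 2656 is 2584; 2656 − 2584 = 72
largest Fibonacci ≤ 72 is 55; 72 − 55 = 17
largest Fibonacci ≤ 17 is 13; 17 − 13 = 4
largest Fibonacci ≤ 4 is 3; 4 − 3 = 1
largest Fibonacci ≤ 1 is 1; 1 − 1 = 0
So 95392 = 75025 + 17711 + 2584 + 55 + 13 + 3 + 1, with no two terms consecutive in the sequence.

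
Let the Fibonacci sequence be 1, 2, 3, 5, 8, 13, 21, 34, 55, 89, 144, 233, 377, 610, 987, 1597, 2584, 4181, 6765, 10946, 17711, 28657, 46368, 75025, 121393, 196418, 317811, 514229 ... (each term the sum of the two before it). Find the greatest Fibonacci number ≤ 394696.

317811 ≤ 394696 < 514229, so the largest Fibonacci number not exceeding 394696 is 317811.

317811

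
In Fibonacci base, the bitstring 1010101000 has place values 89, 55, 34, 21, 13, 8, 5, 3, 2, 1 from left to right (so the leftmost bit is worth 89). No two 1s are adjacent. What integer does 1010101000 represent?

Summing the place values of the 1 bits: 89 + 34 + 13 + 5 = 141.

141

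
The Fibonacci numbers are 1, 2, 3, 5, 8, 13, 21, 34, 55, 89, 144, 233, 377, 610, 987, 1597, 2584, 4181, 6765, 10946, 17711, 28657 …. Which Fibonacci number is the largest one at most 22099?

17711

17711 ≤ 22099 < 28657, so the largest Fibonacci number not exceeding 22099 is 17711.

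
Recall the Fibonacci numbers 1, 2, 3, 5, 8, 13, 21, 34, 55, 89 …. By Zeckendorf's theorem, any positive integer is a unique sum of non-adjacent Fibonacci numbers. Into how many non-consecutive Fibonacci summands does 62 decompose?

3

Greedily peel off the largest Fibonacci term at each step:
take 55 (≤ 62); 62 − 55 = 7
take 5 (≤ 7); 7 − 5 = 2
take 2 (≤ 2); 2 − 2 = 0
62 = 55 + 5 + 2, which has 3 terms.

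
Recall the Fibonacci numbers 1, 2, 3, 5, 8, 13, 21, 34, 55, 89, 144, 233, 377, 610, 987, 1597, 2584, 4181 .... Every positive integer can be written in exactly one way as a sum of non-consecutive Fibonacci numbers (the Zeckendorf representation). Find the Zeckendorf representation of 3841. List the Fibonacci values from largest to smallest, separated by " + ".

2584 + 987 + 233 + 34 + 3

Greedily peel off the largest Fibonacci term at each step:
3841 − 2584 = 1257
1257 − 987 = 270
270 − 233 = 37
37 − 34 = 3
3 − 3 = 0
So 3841 = 2584 + 987 + 233 + 34 + 3, with no two terms consecutive in the sequence.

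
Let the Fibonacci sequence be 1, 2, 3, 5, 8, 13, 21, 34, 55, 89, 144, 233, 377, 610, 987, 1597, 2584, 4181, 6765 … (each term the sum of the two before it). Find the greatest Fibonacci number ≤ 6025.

4181 ≤ 6025 < 6765, so the largest Fibonacci number not exceeding 6025 is 4181.

4181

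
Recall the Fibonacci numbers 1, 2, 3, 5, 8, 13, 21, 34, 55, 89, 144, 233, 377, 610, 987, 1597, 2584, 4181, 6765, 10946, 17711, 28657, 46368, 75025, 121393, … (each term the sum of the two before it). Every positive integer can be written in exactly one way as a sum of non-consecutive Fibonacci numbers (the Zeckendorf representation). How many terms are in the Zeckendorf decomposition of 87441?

take 75025 (≤ 87441); 87441 − 75025 = 12416
take 10946 (≤ 12416); 12416 − 10946 = 1470
take 987 (≤ 1470); 1470 − 987 = 483
take 377 (≤ 483); 483 − 377 = 106
take 89 (≤ 106); 106 − 89 = 17
take 13 (≤ 17); 17 − 13 = 4
take 3 (≤ 4); 4 − 3 = 1
take 1 (≤ 1); 1 − 1 = 0
87441 = 75025 + 10946 + 987 + 377 + 89 + 13 + 3 + 1, which has 8 terms.

8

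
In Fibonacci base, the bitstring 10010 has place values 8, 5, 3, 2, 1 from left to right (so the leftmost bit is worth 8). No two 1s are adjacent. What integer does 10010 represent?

10

Summing the place values of the 1 bits: 8 + 2 = 10.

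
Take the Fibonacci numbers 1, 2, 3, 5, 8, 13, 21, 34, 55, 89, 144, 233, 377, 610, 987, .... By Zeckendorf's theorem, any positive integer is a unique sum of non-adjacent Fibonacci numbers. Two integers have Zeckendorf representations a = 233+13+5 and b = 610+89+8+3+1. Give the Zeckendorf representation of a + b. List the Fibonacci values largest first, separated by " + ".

610 + 233 + 89 + 21 + 8 + 1

The two numbers are 251 and 711, so their sum is 962.
subtract 610 from 962: 352 remains
subtract 233 from 352: 119 remains
subtract 89 from 119: 30 remains
subtract 21 from 30: 9 remains
subtract 8 from 9: 1 remains
subtract 1 from 1: 0 remains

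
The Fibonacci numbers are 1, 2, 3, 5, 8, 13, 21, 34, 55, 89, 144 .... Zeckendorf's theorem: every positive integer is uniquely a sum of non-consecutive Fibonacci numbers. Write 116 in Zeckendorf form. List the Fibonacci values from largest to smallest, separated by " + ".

Repeatedly subtract the largest Fibonacci number that fits:
take 89 (≤ 116); 116 − 89 = 27
take 21 (≤ 27); 27 − 21 = 6
take 5 (≤ 6); 6 − 5 = 1
take 1 (≤ 1); 1 − 1 = 0
So 116 = 89 + 21 + 5 + 1, with no two terms consecutive in the sequence.

89 + 21 + 5 + 1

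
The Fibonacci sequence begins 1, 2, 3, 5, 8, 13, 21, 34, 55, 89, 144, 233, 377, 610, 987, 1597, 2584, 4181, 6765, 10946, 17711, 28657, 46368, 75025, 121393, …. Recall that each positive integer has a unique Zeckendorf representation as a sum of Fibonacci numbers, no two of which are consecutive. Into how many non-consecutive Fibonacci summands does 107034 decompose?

7

Greedily peel off the largest Fibonacci term at each step:
75025 ≤ 107034 < 121393, so take 75025; remainder 32009
28657 ≤ 32009 < 46368, so take 28657; remainder 3352
2584 ≤ 3352 < 4181, so take 2584; remainder 768
610 ≤ 768 < 987, so take 610; remainder 158
144 ≤ 158 < 233, so take 144; remainder 14
13 ≤ 14 < 21, so take 13; remainder 1
1 ≤ 1 < 2, so take 1; remainder 0
107034 = 75025 + 28657 + 2584 + 610 + 144 + 13 + 1, which has 7 terms.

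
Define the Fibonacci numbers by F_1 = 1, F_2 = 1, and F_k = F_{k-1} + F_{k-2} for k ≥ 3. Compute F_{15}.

Iterating the recurrence up to F_{8} = 21 and F_{7} = 13:
F_{9} = F_{8} + F_{7} = 21 + 13 = 34
F_{10} = F_{9} + F_{8} = 34 + 21 = 55
F_{11} = F_{10} + F_{9} = 55 + 34 = 89
F_{12} = F_{11} + F_{10} = 89 + 55 = 144
F_{13} = F_{12} + F_{11} = 144 + 89 = 233
F_{14} = F_{13} + F_{12} = 233 + 144 = 377
F_{15} = F_{14} + F_{13} = 377 + 233 = 610

610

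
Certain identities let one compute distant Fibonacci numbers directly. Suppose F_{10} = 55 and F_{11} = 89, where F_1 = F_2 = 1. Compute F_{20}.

By the doubling identity F_{2k} = F_k(2F_{k+1} − F_k): F_{20} = 55·(2·89 − 55) = 55·123 = 6765.

6765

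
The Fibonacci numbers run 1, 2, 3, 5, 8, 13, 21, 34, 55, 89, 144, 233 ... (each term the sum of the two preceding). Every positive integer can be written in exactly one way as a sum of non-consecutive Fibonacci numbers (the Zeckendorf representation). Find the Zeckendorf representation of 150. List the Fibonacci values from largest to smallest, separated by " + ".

144 + 5 + 1

subtract 144 from 150: 6 remains
subtract 5 from 6: 1 remains
subtract 1 from 1: 0 remains
So 150 = 144 + 5 + 1, with no two terms consecutive in the sequence.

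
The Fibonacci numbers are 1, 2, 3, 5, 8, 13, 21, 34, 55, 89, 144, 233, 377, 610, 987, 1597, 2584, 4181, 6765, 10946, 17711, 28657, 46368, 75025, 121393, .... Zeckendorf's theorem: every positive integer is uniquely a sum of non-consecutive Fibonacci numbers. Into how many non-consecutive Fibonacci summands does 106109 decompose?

largest Fibonacci ≤ 106109 is 75025; 106109 − 75025 = 31084
largest Fibonacci ≤ 31084 is 28657; 31084 − 28657 = 2427
largest Fibonacci ≤ 2427 is 1597; 2427 − 1597 = 830
largest Fibonacci ≤ 830 is 610; 830 − 610 = 220
largest Fibonacci ≤ 220 is 144; 220 − 144 = 76
largest Fibonacci ≤ 76 is 55; 76 − 55 = 21
largest Fibonacci ≤ 21 is 21; 21 − 21 = 0
106109 = 75025 + 28657 + 1597 + 610 + 144 + 55 + 21, which has 7 terms.

7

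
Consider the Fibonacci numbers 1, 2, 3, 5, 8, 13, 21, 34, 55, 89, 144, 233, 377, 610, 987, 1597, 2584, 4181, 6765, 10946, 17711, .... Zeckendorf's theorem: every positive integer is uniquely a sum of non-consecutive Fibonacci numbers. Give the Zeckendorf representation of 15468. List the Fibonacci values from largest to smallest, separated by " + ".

Greedy algorithm:
15468: greatest Fibonacci not exceeding it is 10946, leaving 4522
4522: greatest Fibonacci not exceeding it is 4181, leaving 341
341: greatest Fibonacci not exceeding it is 233, leaving 108
108: greatest Fibonacci not exceeding it is 89, leaving 19
19: greatest Fibonacci not exceeding it is 13, leaving 6
6: greatest Fibonacci not exceeding it is 5, leaving 1
1: greatest Fibonacci not exceeding it is 1, leaving 0
So 15468 = 10946 + 4181 + 233 + 89 + 13 + 5 + 1, with no two terms consecutive in the sequence.

10946 + 4181 + 233 + 89 + 13 + 5 + 1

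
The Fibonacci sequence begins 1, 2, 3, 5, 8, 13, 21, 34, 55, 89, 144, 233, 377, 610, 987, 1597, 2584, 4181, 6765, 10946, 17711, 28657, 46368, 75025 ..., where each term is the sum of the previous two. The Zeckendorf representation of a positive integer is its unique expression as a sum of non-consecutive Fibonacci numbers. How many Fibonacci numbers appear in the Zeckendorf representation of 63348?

subtract 46368 from 63348: 16980 remains
subtract 10946 from 16980: 6034 remains
subtract 4181 from 6034: 1853 remains
subtract 1597 from 1853: 256 remains
subtract 233 from 256: 23 remains
subtract 21 from 23: 2 remains
subtract 2 from 2: 0 remains
63348 = 46368 + 10946 + 4181 + 1597 + 233 + 21 + 2, which has 7 terms.

7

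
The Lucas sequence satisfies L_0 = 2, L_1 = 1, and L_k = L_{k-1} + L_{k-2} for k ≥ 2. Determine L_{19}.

9349

Iterating the recurrence up to L_{15} = 1364 and L_{14} = 843:
L_{16} = L_{15} + L_{14} = 1364 + 843 = 2207
L_{17} = L_{16} + L_{15} = 2207 + 1364 = 3571
L_{18} = L_{17} + L_{16} = 3571 + 2207 = 5778
L_{19} = L_{18} + L_{17} = 5778 + 3571 = 9349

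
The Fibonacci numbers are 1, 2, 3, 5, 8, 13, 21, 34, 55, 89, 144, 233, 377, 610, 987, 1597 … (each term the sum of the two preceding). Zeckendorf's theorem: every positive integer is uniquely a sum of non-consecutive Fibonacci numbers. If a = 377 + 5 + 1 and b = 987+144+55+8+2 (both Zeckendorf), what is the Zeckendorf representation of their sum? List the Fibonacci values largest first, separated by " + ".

The two numbers are 383 and 1196, so their sum is 1579.
1579 − 987 = 592
592 − 377 = 215
215 − 144 = 71
71 − 55 = 16
16 − 13 = 3
3 − 3 = 0

987 + 377 + 144 + 55 + 13 + 3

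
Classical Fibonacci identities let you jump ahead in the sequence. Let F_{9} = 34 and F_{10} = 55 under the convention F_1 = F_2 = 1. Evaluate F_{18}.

2584

By the doubling identity F_{2k} = F_k(2F_{k+1} − F_k): F_{18} = 34·(2·55 − 34) = 34·76 = 2584.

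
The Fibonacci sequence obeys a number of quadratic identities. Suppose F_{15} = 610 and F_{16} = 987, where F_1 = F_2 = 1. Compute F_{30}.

832040

By the doubling identity F_{2k} = F_k(2F_{k+1} − F_k): F_{30} = 610·(2·987 − 610) = 610·1364 = 832040.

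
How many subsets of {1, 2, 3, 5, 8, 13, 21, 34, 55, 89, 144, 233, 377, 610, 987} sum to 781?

781 = 610+144+21+5+1 = 610+144+21+3+2+1 = 610+144+13+8+5+1 = 610+89+55+21+5+1 = … (16 more), for 20 in all.

20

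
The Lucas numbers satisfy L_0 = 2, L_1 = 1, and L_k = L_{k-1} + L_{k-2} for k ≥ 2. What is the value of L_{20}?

15127

Iterating the recurrence up to L_{16} = 2207 and L_{15} = 1364:
L_{17} = L_{16} + L_{15} = 2207 + 1364 = 3571
L_{18} = L_{17} + L_{16} = 3571 + 2207 = 5778
L_{19} = L_{18} + L_{17} = 5778 + 3571 = 9349
L_{20} = L_{19} + L_{18} = 9349 + 5778 = 15127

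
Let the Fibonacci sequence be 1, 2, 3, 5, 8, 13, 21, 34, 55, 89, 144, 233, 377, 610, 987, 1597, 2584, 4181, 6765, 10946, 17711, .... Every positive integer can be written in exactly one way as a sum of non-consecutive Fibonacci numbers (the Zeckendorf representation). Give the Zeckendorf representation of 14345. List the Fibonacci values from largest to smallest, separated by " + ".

10946 + 2584 + 610 + 144 + 55 + 5 + 1

Greedy algorithm:
largest Fibonacci ≤ 14345 is 10946; 14345 − 10946 = 3399
largest Fibonacci ≤ 3399 is 2584; 3399 − 2584 = 815
largest Fibonacci ≤ 815 is 610; 815 − 610 = 205
largest Fibonacci ≤ 205 is 144; 205 − 144 = 61
largest Fibonacci ≤ 61 is 55; 61 − 55 = 6
largest Fibonacci ≤ 6 is 5; 6 − 5 = 1
largest Fibonacci ≤ 1 is 1; 1 − 1 = 0
So 14345 = 10946 + 2584 + 610 + 144 + 55 + 5 + 1, with no two terms consecutive in the sequence.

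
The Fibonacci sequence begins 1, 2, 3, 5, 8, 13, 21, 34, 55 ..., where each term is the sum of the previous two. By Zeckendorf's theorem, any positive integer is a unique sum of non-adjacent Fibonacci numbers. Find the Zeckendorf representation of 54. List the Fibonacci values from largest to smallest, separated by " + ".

34 + 13 + 5 + 2

Repeatedly subtract the largest Fibonacci number that fits:
subtract 34 from 54: 20 remains
subtract 13 from 20: 7 remains
subtract 5 from 7: 2 remains
subtract 2 from 2: 0 remains
So 54 = 34 + 13 + 5 + 2, with no two terms consecutive in the sequence.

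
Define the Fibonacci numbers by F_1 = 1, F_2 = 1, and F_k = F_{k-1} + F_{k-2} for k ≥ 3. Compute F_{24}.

46368

Iterating the recurrence up to F_{19} = 4181 and F_{18} = 2584:
F_{20} = F_{19} + F_{18} = 4181 + 2584 = 6765
F_{21} = F_{20} + F_{19} = 6765 + 4181 = 10946
F_{22} = F_{21} + F_{20} = 10946 + 6765 = 17711
F_{23} = F_{22} + F_{21} = 17711 + 10946 = 28657
F_{24} = F_{23} + F_{22} = 28657 + 17711 = 46368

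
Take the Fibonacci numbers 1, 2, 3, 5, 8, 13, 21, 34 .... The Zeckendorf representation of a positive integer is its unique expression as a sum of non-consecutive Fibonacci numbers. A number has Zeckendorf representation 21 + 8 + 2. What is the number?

31

21 + 8 + 2 = 31.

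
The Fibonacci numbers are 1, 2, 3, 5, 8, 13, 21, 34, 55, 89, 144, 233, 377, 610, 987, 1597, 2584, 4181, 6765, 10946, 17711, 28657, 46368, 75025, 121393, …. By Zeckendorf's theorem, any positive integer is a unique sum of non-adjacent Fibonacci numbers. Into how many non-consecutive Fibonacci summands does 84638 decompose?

7

Greedy algorithm:
84638 − 75025 = 9613
9613 − 6765 = 2848
2848 − 2584 = 264
264 − 233 = 31
31 − 21 = 10
10 − 8 = 2
2 − 2 = 0
84638 = 75025 + 6765 + 2584 + 233 + 21 + 8 + 2, which has 7 terms.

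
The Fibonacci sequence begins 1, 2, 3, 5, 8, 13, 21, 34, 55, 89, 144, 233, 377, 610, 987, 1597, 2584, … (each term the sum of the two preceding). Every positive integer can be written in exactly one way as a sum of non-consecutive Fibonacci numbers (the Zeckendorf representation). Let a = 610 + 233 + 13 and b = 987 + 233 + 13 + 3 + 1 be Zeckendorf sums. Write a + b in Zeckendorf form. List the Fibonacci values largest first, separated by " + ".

The two numbers are 856 and 1237, so their sum is 2093.
Greedily peel off the largest Fibonacci term at each step:
largest Fibonacci ≤ 2093 is 1597; 2093 − 1597 = 496
largest Fibonacci ≤ 496 is 377; 496 − 377 = 119
largest Fibonacci ≤ 119 is 89; 119 − 89 = 30
largest Fibonacci ≤ 30 is 21; 30 − 21 = 9
largest Fibonacci ≤ 9 is 8; 9 − 8 = 1
largest Fibonacci ≤ 1 is 1; 1 − 1 = 0

1597 + 377 + 89 + 21 + 8 + 1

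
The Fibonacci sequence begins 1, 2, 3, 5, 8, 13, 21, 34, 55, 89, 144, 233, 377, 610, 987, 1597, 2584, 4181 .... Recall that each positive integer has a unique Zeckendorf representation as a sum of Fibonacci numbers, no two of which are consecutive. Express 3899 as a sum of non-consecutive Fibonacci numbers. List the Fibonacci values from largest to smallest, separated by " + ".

2584 + 987 + 233 + 89 + 5 + 1

3899: greatest Fibonacci not exceeding it is 2584, leaving 1315
1315: greatest Fibonacci not exceeding it is 987, leaving 328
328: greatest Fibonacci not exceeding it is 233, leaving 95
95: greatest Fibonacci not exceeding it is 89, leaving 6
6: greatest Fibonacci not exceeding it is 5, leaving 1
1: greatest Fibonacci not exceeding it is 1, leaving 0
So 3899 = 2584 + 987 + 233 + 89 + 5 + 1, with no two terms consecutive in the sequence.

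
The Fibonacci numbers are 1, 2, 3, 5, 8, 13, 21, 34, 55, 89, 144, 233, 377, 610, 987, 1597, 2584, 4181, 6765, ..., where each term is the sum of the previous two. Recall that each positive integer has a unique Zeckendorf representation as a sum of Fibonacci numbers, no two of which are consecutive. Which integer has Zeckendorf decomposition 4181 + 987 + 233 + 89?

4181 + 987 + 233 + 89 = 5490.

5490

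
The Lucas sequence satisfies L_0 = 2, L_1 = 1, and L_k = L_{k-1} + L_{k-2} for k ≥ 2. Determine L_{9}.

76

Iterating the recurrence up to L_{5} = 11 and L_{4} = 7:
L_{6} = L_{5} + L_{4} = 11 + 7 = 18
L_{7} = L_{6} + L_{5} = 18 + 11 = 29
L_{8} = L_{7} + L_{6} = 29 + 18 = 47
L_{9} = L_{8} + L_{7} = 47 + 29 = 76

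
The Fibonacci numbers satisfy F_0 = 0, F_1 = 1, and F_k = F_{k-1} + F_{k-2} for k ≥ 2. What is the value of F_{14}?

377

Iterating the recurrence up to F_{6} = 8 and F_{5} = 5:
F_{7} = F_{6} + F_{5} = 8 + 5 = 13
F_{8} = F_{7} + F_{6} = 13 + 8 = 21
F_{9} = F_{8} + F_{7} = 21 + 13 = 34
F_{10} = F_{9} + F_{8} = 34 + 21 = 55
F_{11} = F_{10} + F_{9} = 55 + 34 = 89
F_{12} = F_{11} + F_{10} = 89 + 55 = 144
F_{13} = F_{12} + F_{11} = 144 + 89 = 233
F_{14} = F_{13} + F_{12} = 233 + 144 = 377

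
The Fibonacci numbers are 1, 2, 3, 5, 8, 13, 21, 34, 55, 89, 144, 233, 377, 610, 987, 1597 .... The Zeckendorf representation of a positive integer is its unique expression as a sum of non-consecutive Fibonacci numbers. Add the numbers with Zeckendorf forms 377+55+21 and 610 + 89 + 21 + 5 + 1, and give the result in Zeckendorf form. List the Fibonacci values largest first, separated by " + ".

987 + 144 + 34 + 13 + 1

The two numbers are 453 and 726, so their sum is 1179.
Greedy algorithm:
largest Fibonacci ≤ 1179 is 987; 1179 − 987 = 192
largest Fibonacci ≤ 192 is 144; 192 − 144 = 48
largest Fibonacci ≤ 48 is 34; 48 − 34 = 14
largest Fibonacci ≤ 14 is 13; 14 − 13 = 1
largest Fibonacci ≤ 1 is 1; 1 − 1 = 0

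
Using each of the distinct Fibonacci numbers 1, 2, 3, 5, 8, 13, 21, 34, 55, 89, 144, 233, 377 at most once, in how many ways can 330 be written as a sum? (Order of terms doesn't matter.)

15

330 = 233+89+8 = 233+89+5+3 = 233+55+34+8 = … (12 more), for 15 in all.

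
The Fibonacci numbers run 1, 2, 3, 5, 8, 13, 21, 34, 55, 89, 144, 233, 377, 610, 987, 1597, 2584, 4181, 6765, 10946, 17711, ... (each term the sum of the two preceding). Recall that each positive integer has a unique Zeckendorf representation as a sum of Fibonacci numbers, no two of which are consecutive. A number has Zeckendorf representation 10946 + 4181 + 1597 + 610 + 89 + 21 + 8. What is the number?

17452

10946 + 4181 + 1597 + 610 + 89 + 21 + 8 = 17452.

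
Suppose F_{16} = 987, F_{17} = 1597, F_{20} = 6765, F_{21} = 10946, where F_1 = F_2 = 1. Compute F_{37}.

24157817

By the addition formula F_{m+n} = F_m F_{n+1} + F_{m−1} F_n with m=21, n=16: F_{37} = 10946·1597 + 6765·987 = 17480762 + 6677055 = 24157817.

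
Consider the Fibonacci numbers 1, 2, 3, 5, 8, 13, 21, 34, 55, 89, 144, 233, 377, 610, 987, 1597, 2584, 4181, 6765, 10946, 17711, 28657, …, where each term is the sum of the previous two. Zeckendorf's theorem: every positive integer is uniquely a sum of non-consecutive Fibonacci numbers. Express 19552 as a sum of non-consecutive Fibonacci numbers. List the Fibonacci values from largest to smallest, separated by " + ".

17711 + 1597 + 233 + 8 + 3

subtract 17711 from 19552: 1841 remains
subtract 1597 from 1841: 244 remains
subtract 233 from 244: 11 remains
subtract 8 from 11: 3 remains
subtract 3 from 3: 0 remains
So 19552 = 17711 + 1597 + 233 + 8 + 3, with no two terms consecutive in the sequence.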